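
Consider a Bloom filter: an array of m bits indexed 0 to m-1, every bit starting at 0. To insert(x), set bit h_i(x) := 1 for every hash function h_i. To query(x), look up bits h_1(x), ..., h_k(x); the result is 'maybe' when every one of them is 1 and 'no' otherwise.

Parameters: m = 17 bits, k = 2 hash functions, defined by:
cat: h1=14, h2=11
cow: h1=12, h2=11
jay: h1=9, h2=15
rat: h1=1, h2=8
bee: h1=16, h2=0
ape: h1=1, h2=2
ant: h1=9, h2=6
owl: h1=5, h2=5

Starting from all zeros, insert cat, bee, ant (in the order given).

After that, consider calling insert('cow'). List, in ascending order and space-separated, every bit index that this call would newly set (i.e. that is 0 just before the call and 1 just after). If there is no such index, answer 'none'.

Start: bits=00000000000000000
After insert 'cat': sets bits 11 14 -> bits=00000000000100100
After insert 'bee': sets bits 0 16 -> bits=10000000000100101
After insert 'ant': sets bits 6 9 -> bits=10000010010100101
insert 'cow' would touch bits 11 12; currently bit11=1, bit12=0
Bits that are 0 among those (would change 0->1): 12

Answer: 12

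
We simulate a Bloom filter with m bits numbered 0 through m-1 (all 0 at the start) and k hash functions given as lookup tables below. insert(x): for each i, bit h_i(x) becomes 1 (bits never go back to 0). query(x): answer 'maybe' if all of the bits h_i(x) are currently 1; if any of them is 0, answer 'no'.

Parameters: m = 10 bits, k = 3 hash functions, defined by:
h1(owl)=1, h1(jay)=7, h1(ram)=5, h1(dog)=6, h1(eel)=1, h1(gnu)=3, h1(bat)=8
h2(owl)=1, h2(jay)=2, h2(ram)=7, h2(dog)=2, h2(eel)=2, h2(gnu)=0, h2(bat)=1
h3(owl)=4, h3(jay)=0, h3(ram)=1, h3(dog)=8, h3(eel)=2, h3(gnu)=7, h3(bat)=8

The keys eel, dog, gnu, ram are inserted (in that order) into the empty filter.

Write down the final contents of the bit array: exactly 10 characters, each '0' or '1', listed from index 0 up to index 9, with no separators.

Start: bits=0000000000
After insert 'eel': sets bits 1 2 -> bits=0110000000
After insert 'dog': sets bits 2 6 8 -> bits=0110001010
After insert 'gnu': sets bits 0 3 7 -> bits=1111001110
After insert 'ram': sets bits 1 5 7 -> bits=1111011110

Answer: 1111011110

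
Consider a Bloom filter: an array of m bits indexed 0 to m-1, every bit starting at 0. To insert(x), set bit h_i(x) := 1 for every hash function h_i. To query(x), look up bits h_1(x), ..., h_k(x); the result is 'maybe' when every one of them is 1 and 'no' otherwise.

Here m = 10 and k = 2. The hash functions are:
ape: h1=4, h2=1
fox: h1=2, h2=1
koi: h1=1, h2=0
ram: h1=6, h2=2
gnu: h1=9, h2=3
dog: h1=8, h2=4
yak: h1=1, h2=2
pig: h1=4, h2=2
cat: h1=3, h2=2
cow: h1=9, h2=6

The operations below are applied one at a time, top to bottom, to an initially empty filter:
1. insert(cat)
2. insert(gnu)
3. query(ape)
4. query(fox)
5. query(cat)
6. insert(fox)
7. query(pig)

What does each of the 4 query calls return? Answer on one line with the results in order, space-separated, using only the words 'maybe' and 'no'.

Answer: no no maybe no

Derivation:
Start: bits=0000000000
Op 1: insert cat -> sets bits 2 3 -> bits=0011000000
Op 2: insert gnu -> sets bits 3 9 -> bits=0011000001
Op 3: query ape -> checks bit1=0, bit4=0 (has a 0) -> no
Op 4: query fox -> checks bit1=0, bit2=1 (has a 0) -> no
Op 5: query cat -> checks bit2=1, bit3=1 (all 1) -> maybe
Op 6: insert fox -> sets bits 1 2 -> bits=0111000001
Op 7: query pig -> checks bit2=1, bit4=0 (has a 0) -> no
Query results in order: no no maybe no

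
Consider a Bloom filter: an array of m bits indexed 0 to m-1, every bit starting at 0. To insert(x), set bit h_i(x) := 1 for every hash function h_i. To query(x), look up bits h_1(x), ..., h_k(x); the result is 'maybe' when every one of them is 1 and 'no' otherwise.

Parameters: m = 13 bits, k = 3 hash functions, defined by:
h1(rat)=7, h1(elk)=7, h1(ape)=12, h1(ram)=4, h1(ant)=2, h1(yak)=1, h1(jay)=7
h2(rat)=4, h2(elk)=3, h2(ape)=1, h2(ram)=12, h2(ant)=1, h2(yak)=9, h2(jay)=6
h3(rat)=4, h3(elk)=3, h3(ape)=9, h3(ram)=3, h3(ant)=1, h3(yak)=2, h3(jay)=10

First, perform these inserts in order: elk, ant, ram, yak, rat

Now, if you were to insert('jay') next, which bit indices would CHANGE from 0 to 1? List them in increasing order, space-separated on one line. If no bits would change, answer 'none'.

Start: bits=0000000000000
After insert 'elk': sets bits 3 7 -> bits=0001000100000
After insert 'ant': sets bits 1 2 -> bits=0111000100000
After insert 'ram': sets bits 3 4 12 -> bits=0111100100001
After insert 'yak': sets bits 1 2 9 -> bits=0111100101001
After insert 'rat': sets bits 4 7 -> bits=0111100101001
insert 'jay' would touch bits 6 7 10; currently bit6=0, bit7=1, bit10=0
Bits that are 0 among those (would change 0->1): 6 10

Answer: 6 10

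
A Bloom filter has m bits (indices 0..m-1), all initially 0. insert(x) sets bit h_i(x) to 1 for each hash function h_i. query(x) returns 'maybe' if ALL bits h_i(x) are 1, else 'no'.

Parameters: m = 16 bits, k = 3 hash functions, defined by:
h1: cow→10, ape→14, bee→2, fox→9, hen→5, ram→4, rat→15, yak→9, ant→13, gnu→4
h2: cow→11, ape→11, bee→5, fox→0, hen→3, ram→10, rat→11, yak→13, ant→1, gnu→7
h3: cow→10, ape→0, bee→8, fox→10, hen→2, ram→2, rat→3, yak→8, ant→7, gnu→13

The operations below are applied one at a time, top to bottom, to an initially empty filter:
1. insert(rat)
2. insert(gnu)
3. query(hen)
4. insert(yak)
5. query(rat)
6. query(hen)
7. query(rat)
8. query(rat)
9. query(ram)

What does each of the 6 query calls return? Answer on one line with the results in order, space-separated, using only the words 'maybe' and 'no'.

Start: bits=0000000000000000
Op 1: insert rat -> sets bits 3 11 15 -> bits=0001000000010001
Op 2: insert gnu -> sets bits 4 7 13 -> bits=0001100100010101
Op 3: query hen -> checks bit2=0, bit3=1, bit5=0 (has a 0) -> no
Op 4: insert yak -> sets bits 8 9 13 -> bits=0001100111010101
Op 5: query rat -> checks bit3=1, bit11=1, bit15=1 (all 1) -> maybe
Op 6: query hen -> checks bit2=0, bit3=1, bit5=0 (has a 0) -> no
Op 7: query rat -> checks bit3=1, bit11=1, bit15=1 (all 1) -> maybe
Op 8: query rat -> checks bit3=1, bit11=1, bit15=1 (all 1) -> maybe
Op 9: query ram -> checks bit2=0, bit4=1, bit10=0 (has a 0) -> no
Query results in order: no maybe no maybe maybe no

Answer: no maybe no maybe maybe no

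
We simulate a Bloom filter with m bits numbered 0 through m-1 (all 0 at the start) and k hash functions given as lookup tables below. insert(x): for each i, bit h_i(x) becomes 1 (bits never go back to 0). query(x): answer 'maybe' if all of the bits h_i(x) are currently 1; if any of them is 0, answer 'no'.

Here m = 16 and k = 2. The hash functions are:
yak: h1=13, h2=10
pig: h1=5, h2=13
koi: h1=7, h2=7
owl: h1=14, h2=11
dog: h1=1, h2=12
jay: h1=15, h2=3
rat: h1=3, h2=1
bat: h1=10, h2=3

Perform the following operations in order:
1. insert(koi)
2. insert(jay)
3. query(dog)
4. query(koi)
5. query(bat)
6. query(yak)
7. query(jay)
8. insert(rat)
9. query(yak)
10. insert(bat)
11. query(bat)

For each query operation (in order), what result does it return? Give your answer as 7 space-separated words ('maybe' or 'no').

Start: bits=0000000000000000
Op 1: insert koi -> sets bits 7 -> bits=0000000100000000
Op 2: insert jay -> sets bits 3 15 -> bits=0001000100000001
Op 3: query dog -> checks bit1=0, bit12=0 (has a 0) -> no
Op 4: query koi -> checks bit7=1 (all 1) -> maybe
Op 5: query bat -> checks bit3=1, bit10=0 (has a 0) -> no
Op 6: query yak -> checks bit10=0, bit13=0 (has a 0) -> no
Op 7: query jay -> checks bit3=1, bit15=1 (all 1) -> maybe
Op 8: insert rat -> sets bits 1 3 -> bits=0101000100000001
Op 9: query yak -> checks bit10=0, bit13=0 (has a 0) -> no
Op 10: insert bat -> sets bits 3 10 -> bits=0101000100100001
Op 11: query bat -> checks bit3=1, bit10=1 (all 1) -> maybe
Query results in order: no maybe no no maybe no maybe

Answer: no maybe no no maybe no maybe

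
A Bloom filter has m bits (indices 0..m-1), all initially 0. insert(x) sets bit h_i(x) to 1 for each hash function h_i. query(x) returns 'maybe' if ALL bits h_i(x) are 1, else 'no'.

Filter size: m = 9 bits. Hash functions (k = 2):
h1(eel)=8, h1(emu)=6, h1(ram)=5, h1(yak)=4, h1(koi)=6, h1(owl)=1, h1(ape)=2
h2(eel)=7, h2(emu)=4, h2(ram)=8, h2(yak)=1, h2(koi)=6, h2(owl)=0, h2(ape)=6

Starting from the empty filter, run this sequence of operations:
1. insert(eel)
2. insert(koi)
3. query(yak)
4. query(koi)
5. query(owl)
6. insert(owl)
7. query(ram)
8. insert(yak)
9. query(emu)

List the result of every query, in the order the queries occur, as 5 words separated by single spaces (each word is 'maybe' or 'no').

Answer: no maybe no no maybe

Derivation:
Start: bits=000000000
Op 1: insert eel -> sets bits 7 8 -> bits=000000011
Op 2: insert koi -> sets bits 6 -> bits=000000111
Op 3: query yak -> checks bit1=0, bit4=0 (has a 0) -> no
Op 4: query koi -> checks bit6=1 (all 1) -> maybe
Op 5: query owl -> checks bit0=0, bit1=0 (has a 0) -> no
Op 6: insert owl -> sets bits 0 1 -> bits=110000111
Op 7: query ram -> checks bit5=0, bit8=1 (has a 0) -> no
Op 8: insert yak -> sets bits 1 4 -> bits=110010111
Op 9: query emu -> checks bit4=1, bit6=1 (all 1) -> maybe
Query results in order: no maybe no no maybe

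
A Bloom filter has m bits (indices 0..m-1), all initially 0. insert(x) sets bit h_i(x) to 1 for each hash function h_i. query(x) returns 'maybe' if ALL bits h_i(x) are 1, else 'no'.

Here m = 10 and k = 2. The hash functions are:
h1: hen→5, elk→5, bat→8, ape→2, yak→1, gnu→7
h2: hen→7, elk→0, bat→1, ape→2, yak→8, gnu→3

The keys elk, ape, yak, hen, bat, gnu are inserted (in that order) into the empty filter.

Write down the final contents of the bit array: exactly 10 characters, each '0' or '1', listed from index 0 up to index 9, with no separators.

Answer: 1111010110

Derivation:
Start: bits=0000000000
After insert 'elk': sets bits 0 5 -> bits=1000010000
After insert 'ape': sets bits 2 -> bits=1010010000
After insert 'yak': sets bits 1 8 -> bits=1110010010
After insert 'hen': sets bits 5 7 -> bits=1110010110
After insert 'bat': sets bits 1 8 -> bits=1110010110
After insert 'gnu': sets bits 3 7 -> bits=1111010110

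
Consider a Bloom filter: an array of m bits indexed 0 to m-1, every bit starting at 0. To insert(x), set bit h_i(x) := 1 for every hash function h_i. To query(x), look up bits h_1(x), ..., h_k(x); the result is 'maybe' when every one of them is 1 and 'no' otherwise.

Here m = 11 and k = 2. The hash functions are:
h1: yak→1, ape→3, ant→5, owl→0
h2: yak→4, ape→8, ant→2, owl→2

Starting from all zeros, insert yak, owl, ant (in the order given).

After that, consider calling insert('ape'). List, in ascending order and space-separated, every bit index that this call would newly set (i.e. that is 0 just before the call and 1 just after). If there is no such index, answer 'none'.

Start: bits=00000000000
After insert 'yak': sets bits 1 4 -> bits=01001000000
After insert 'owl': sets bits 0 2 -> bits=11101000000
After insert 'ant': sets bits 2 5 -> bits=11101100000
insert 'ape' would touch bits 3 8; currently bit3=0, bit8=0
Bits that are 0 among those (would change 0->1): 3 8

Answer: 3 8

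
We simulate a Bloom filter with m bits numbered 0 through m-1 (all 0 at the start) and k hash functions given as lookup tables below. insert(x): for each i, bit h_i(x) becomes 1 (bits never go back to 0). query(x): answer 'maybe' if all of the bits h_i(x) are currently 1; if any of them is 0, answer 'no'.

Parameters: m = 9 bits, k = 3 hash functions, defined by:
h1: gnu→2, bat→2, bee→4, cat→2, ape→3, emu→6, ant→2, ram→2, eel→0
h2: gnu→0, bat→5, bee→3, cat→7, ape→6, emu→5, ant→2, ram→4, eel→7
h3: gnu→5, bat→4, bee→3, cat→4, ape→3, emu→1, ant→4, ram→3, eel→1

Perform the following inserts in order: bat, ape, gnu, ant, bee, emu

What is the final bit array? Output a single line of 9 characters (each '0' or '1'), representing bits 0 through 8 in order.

Start: bits=000000000
After insert 'bat': sets bits 2 4 5 -> bits=001011000
After insert 'ape': sets bits 3 6 -> bits=001111100
After insert 'gnu': sets bits 0 2 5 -> bits=101111100
After insert 'ant': sets bits 2 4 -> bits=101111100
After insert 'bee': sets bits 3 4 -> bits=101111100
After insert 'emu': sets bits 1 5 6 -> bits=111111100

Answer: 111111100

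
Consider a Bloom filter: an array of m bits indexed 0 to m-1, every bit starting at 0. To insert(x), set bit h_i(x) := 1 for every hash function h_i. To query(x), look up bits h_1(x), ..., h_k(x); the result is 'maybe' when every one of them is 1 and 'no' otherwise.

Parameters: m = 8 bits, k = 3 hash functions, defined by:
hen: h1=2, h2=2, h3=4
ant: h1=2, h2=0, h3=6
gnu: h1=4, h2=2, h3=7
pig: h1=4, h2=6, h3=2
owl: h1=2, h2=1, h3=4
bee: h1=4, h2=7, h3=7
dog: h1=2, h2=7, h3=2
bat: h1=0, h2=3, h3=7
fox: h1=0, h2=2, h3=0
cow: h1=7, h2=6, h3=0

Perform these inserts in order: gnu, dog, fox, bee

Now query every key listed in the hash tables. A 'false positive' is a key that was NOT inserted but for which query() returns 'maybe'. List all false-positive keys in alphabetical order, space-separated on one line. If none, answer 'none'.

Answer: hen

Derivation:
Start: bits=00000000
After insert 'gnu': sets bits 2 4 7 -> bits=00101001
After insert 'dog': sets bits 2 7 -> bits=00101001
After insert 'fox': sets bits 0 2 -> bits=10101001
After insert 'bee': sets bits 4 7 -> bits=10101001
Not inserted: ant bat cow hen owl pig — query each against bits=10101001:
query ant: checks bit0=1, bit2=1, bit6=0 (has a 0) -> no => not a false positive
query bat: checks bit0=1, bit3=0, bit7=1 (has a 0) -> no => not a false positive
query cow: checks bit0=1, bit6=0, bit7=1 (has a 0) -> no => not a false positive
query hen: checks bit2=1, bit4=1 (all 1) -> maybe => FALSE POSITIVE
query owl: checks bit1=0, bit2=1, bit4=1 (has a 0) -> no => not a false positive
query pig: checks bit2=1, bit4=1, bit6=0 (has a 0) -> no => not a false positive
False positives (alphabetical): hen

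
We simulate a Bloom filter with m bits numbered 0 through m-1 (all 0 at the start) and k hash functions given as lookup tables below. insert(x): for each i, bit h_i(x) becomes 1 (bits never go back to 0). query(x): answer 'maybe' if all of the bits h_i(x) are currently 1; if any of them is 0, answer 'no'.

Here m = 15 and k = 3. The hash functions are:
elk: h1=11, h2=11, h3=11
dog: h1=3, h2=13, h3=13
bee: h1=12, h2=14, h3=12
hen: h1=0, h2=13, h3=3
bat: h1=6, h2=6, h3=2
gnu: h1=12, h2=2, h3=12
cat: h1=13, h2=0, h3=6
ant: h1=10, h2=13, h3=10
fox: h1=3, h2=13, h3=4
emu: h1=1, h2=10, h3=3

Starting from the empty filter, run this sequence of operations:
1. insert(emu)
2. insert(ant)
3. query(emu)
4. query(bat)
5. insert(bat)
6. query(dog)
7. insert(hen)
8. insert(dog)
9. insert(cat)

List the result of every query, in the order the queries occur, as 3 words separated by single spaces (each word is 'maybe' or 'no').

Start: bits=000000000000000
Op 1: insert emu -> sets bits 1 3 10 -> bits=010100000010000
Op 2: insert ant -> sets bits 10 13 -> bits=010100000010010
Op 3: query emu -> checks bit1=1, bit3=1, bit10=1 (all 1) -> maybe
Op 4: query bat -> checks bit2=0, bit6=0 (has a 0) -> no
Op 5: insert bat -> sets bits 2 6 -> bits=011100100010010
Op 6: query dog -> checks bit3=1, bit13=1 (all 1) -> maybe
Op 7: insert hen -> sets bits 0 3 13 -> bits=111100100010010
Op 8: insert dog -> sets bits 3 13 -> bits=111100100010010
Op 9: insert cat -> sets bits 0 6 13 -> bits=111100100010010
Query results in order: maybe no maybe

Answer: maybe no maybe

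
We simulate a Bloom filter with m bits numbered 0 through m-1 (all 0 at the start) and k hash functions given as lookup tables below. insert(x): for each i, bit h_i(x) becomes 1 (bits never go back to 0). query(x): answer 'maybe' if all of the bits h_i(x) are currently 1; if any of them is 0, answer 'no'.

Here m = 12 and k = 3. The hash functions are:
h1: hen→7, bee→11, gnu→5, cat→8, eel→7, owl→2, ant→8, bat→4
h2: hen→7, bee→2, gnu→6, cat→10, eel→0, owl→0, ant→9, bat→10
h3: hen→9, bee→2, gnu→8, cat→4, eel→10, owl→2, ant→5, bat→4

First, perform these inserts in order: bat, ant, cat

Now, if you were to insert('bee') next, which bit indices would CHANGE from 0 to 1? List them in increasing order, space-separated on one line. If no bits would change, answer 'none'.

Answer: 2 11

Derivation:
Start: bits=000000000000
After insert 'bat': sets bits 4 10 -> bits=000010000010
After insert 'ant': sets bits 5 8 9 -> bits=000011001110
After insert 'cat': sets bits 4 8 10 -> bits=000011001110
insert 'bee' would touch bits 2 11; currently bit2=0, bit11=0
Bits that are 0 among those (would change 0->1): 2 11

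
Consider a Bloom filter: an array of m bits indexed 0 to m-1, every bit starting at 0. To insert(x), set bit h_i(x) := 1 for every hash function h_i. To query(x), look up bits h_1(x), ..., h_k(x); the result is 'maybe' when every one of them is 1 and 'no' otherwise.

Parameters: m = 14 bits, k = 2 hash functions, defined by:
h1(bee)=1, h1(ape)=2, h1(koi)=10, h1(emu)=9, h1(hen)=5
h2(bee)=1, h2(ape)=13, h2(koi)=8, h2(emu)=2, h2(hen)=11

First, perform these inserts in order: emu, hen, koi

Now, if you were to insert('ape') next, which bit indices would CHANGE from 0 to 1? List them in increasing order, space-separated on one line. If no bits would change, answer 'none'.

Start: bits=00000000000000
After insert 'emu': sets bits 2 9 -> bits=00100000010000
After insert 'hen': sets bits 5 11 -> bits=00100100010100
After insert 'koi': sets bits 8 10 -> bits=00100100111100
insert 'ape' would touch bits 2 13; currently bit2=1, bit13=0
Bits that are 0 among those (would change 0->1): 13

Answer: 13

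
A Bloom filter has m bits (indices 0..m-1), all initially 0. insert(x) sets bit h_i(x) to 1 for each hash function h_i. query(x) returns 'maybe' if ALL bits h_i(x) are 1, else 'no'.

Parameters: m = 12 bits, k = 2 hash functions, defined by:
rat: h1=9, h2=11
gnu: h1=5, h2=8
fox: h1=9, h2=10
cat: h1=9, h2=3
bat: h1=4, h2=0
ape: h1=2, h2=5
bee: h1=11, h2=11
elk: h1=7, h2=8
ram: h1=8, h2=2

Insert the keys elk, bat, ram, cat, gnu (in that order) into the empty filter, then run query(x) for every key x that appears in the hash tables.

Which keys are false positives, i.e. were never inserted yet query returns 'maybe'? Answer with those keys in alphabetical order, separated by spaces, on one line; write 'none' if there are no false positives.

Answer: ape

Derivation:
Start: bits=000000000000
After insert 'elk': sets bits 7 8 -> bits=000000011000
After insert 'bat': sets bits 0 4 -> bits=100010011000
After insert 'ram': sets bits 2 8 -> bits=101010011000
After insert 'cat': sets bits 3 9 -> bits=101110011100
After insert 'gnu': sets bits 5 8 -> bits=101111011100
Not inserted: ape bee fox rat — query each against bits=101111011100:
query ape: checks bit2=1, bit5=1 (all 1) -> maybe => FALSE POSITIVE
query bee: checks bit11=0 (has a 0) -> no => not a false positive
query fox: checks bit9=1, bit10=0 (has a 0) -> no => not a false positive
query rat: checks bit9=1, bit11=0 (has a 0) -> no => not a false positive
False positives (alphabetical): ape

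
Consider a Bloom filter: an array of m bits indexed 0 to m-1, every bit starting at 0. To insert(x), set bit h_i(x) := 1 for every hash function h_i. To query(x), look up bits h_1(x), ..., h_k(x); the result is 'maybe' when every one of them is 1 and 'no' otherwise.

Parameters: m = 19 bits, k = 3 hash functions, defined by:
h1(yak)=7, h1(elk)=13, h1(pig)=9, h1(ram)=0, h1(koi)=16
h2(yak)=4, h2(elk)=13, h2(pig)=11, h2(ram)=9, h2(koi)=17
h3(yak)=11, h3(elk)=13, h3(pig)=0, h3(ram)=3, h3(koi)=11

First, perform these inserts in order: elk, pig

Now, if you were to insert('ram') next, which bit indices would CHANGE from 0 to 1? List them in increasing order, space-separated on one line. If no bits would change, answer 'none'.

Answer: 3

Derivation:
Start: bits=0000000000000000000
After insert 'elk': sets bits 13 -> bits=0000000000000100000
After insert 'pig': sets bits 0 9 11 -> bits=1000000001010100000
insert 'ram' would touch bits 0 3 9; currently bit0=1, bit3=0, bit9=1
Bits that are 0 among those (would change 0->1): 3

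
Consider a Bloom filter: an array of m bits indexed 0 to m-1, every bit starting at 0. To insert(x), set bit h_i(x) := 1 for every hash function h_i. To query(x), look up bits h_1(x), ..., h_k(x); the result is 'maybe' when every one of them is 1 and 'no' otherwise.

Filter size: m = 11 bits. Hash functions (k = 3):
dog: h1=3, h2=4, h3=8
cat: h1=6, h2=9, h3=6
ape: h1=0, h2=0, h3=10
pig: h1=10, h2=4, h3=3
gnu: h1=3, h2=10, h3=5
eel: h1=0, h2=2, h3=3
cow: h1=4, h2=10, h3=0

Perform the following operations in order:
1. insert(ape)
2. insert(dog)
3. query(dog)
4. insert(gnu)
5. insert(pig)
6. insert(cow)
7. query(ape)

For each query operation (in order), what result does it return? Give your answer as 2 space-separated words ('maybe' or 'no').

Answer: maybe maybe

Derivation:
Start: bits=00000000000
Op 1: insert ape -> sets bits 0 10 -> bits=10000000001
Op 2: insert dog -> sets bits 3 4 8 -> bits=10011000101
Op 3: query dog -> checks bit3=1, bit4=1, bit8=1 (all 1) -> maybe
Op 4: insert gnu -> sets bits 3 5 10 -> bits=10011100101
Op 5: insert pig -> sets bits 3 4 10 -> bits=10011100101
Op 6: insert cow -> sets bits 0 4 10 -> bits=10011100101
Op 7: query ape -> checks bit0=1, bit10=1 (all 1) -> maybe
Query results in order: maybe maybe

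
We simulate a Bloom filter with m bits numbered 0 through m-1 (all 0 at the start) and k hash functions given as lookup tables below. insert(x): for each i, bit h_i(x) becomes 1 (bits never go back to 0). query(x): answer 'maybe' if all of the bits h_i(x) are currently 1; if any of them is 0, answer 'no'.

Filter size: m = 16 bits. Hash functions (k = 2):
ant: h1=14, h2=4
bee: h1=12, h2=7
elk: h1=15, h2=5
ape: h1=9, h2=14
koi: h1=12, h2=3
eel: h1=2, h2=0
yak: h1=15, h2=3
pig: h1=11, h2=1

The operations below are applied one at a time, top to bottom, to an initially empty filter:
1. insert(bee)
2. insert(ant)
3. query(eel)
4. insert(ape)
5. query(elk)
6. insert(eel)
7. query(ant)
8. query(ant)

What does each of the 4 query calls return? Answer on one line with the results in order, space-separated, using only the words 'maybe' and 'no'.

Start: bits=0000000000000000
Op 1: insert bee -> sets bits 7 12 -> bits=0000000100001000
Op 2: insert ant -> sets bits 4 14 -> bits=0000100100001010
Op 3: query eel -> checks bit0=0, bit2=0 (has a 0) -> no
Op 4: insert ape -> sets bits 9 14 -> bits=0000100101001010
Op 5: query elk -> checks bit5=0, bit15=0 (has a 0) -> no
Op 6: insert eel -> sets bits 0 2 -> bits=1010100101001010
Op 7: query ant -> checks bit4=1, bit14=1 (all 1) -> maybe
Op 8: query ant -> checks bit4=1, bit14=1 (all 1) -> maybe
Query results in order: no no maybe maybe

Answer: no no maybe maybe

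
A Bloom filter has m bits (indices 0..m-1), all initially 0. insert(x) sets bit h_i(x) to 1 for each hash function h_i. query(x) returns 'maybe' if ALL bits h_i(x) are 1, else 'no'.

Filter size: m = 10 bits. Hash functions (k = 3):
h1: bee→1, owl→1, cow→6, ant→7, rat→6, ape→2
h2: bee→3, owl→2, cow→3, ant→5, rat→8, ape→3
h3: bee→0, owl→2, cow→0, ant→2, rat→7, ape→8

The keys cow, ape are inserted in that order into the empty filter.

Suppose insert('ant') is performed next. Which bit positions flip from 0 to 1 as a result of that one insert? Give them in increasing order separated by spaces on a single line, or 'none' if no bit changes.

Answer: 5 7

Derivation:
Start: bits=0000000000
After insert 'cow': sets bits 0 3 6 -> bits=1001001000
After insert 'ape': sets bits 2 3 8 -> bits=1011001010
insert 'ant' would touch bits 2 5 7; currently bit2=1, bit5=0, bit7=0
Bits that are 0 among those (would change 0->1): 5 7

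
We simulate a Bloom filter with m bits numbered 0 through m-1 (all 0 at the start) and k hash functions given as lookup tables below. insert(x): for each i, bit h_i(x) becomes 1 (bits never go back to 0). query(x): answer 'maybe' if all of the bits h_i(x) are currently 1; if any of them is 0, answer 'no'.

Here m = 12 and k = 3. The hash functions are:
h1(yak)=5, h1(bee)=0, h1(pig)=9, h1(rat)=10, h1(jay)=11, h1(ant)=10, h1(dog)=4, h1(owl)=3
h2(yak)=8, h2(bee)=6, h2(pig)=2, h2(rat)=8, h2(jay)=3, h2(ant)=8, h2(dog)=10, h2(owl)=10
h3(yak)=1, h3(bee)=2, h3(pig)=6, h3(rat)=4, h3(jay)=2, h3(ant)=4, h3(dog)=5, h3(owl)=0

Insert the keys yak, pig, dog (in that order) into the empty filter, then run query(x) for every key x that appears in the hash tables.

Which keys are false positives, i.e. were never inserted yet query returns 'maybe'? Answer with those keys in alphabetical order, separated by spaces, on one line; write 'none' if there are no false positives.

Start: bits=000000000000
After insert 'yak': sets bits 1 5 8 -> bits=010001001000
After insert 'pig': sets bits 2 6 9 -> bits=011001101100
After insert 'dog': sets bits 4 5 10 -> bits=011011101110
Not inserted: ant bee jay owl rat — query each against bits=011011101110:
query ant: checks bit4=1, bit8=1, bit10=1 (all 1) -> maybe => FALSE POSITIVE
query bee: checks bit0=0, bit2=1, bit6=1 (has a 0) -> no => not a false positive
query jay: checks bit2=1, bit3=0, bit11=0 (has a 0) -> no => not a false positive
query owl: checks bit0=0, bit3=0, bit10=1 (has a 0) -> no => not a false positive
query rat: checks bit4=1, bit8=1, bit10=1 (all 1) -> maybe => FALSE POSITIVE
False positives (alphabetical): ant rat

Answer: ant rat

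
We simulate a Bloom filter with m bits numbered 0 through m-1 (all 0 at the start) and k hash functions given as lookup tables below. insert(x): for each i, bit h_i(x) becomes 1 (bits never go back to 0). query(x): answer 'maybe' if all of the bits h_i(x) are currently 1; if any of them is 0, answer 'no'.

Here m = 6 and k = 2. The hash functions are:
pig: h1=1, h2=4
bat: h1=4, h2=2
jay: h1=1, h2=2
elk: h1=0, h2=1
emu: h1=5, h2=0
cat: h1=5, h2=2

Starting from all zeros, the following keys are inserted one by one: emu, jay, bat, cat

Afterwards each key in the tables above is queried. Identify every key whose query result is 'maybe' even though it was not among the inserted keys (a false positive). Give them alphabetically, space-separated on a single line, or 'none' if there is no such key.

Start: bits=000000
After insert 'emu': sets bits 0 5 -> bits=100001
After insert 'jay': sets bits 1 2 -> bits=111001
After insert 'bat': sets bits 2 4 -> bits=111011
After insert 'cat': sets bits 2 5 -> bits=111011
Not inserted: elk pig — query each against bits=111011:
query elk: checks bit0=1, bit1=1 (all 1) -> maybe => FALSE POSITIVE
query pig: checks bit1=1, bit4=1 (all 1) -> maybe => FALSE POSITIVE
False positives (alphabetical): elk pig

Answer: elk pig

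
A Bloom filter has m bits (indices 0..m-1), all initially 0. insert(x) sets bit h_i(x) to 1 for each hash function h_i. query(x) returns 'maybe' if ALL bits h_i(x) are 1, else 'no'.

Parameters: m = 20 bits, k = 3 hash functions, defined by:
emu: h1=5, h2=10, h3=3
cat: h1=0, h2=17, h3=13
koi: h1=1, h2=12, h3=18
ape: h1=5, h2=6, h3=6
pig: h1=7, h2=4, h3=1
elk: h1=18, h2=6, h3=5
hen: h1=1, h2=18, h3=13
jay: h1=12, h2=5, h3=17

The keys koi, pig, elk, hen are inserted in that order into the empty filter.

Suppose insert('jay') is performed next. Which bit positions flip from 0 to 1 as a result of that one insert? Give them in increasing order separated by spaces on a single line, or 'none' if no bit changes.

Answer: 17

Derivation:
Start: bits=00000000000000000000
After insert 'koi': sets bits 1 12 18 -> bits=01000000000010000010
After insert 'pig': sets bits 1 4 7 -> bits=01001001000010000010
After insert 'elk': sets bits 5 6 18 -> bits=01001111000010000010
After insert 'hen': sets bits 1 13 18 -> bits=01001111000011000010
insert 'jay' would touch bits 5 12 17; currently bit5=1, bit12=1, bit17=0
Bits that are 0 among those (would change 0->1): 17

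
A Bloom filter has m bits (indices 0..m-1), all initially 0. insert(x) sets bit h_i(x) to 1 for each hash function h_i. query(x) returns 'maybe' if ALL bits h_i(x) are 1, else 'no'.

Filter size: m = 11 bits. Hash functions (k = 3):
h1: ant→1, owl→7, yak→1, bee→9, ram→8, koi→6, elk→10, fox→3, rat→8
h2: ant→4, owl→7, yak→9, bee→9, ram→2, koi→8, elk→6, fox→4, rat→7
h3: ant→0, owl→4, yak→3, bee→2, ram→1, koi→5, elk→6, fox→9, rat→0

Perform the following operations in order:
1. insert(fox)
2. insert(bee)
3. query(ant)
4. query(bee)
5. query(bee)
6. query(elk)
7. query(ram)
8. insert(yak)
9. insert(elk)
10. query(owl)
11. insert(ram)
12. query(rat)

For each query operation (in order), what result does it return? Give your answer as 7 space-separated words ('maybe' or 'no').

Start: bits=00000000000
Op 1: insert fox -> sets bits 3 4 9 -> bits=00011000010
Op 2: insert bee -> sets bits 2 9 -> bits=00111000010
Op 3: query ant -> checks bit0=0, bit1=0, bit4=1 (has a 0) -> no
Op 4: query bee -> checks bit2=1, bit9=1 (all 1) -> maybe
Op 5: query bee -> checks bit2=1, bit9=1 (all 1) -> maybe
Op 6: query elk -> checks bit6=0, bit10=0 (has a 0) -> no
Op 7: query ram -> checks bit1=0, bit2=1, bit8=0 (has a 0) -> no
Op 8: insert yak -> sets bits 1 3 9 -> bits=01111000010
Op 9: insert elk -> sets bits 6 10 -> bits=01111010011
Op 10: query owl -> checks bit4=1, bit7=0 (has a 0) -> no
Op 11: insert ram -> sets bits 1 2 8 -> bits=01111010111
Op 12: query rat -> checks bit0=0, bit7=0, bit8=1 (has a 0) -> no
Query results in order: no maybe maybe no no no no

Answer: no maybe maybe no no no no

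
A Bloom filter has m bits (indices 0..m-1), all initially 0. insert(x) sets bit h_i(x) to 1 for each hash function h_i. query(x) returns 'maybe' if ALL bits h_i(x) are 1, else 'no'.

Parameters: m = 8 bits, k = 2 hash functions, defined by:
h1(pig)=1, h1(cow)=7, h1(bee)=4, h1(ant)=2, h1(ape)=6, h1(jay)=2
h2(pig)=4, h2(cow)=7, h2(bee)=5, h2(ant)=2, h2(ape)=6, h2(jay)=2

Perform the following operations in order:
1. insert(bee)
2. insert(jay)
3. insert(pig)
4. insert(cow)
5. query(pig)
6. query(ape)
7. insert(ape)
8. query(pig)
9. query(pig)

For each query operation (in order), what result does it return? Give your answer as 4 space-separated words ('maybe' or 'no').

Start: bits=00000000
Op 1: insert bee -> sets bits 4 5 -> bits=00001100
Op 2: insert jay -> sets bits 2 -> bits=00101100
Op 3: insert pig -> sets bits 1 4 -> bits=01101100
Op 4: insert cow -> sets bits 7 -> bits=01101101
Op 5: query pig -> checks bit1=1, bit4=1 (all 1) -> maybe
Op 6: query ape -> checks bit6=0 (has a 0) -> no
Op 7: insert ape -> sets bits 6 -> bits=01101111
Op 8: query pig -> checks bit1=1, bit4=1 (all 1) -> maybe
Op 9: query pig -> checks bit1=1, bit4=1 (all 1) -> maybe
Query results in order: maybe no maybe maybe

Answer: maybe no maybe maybe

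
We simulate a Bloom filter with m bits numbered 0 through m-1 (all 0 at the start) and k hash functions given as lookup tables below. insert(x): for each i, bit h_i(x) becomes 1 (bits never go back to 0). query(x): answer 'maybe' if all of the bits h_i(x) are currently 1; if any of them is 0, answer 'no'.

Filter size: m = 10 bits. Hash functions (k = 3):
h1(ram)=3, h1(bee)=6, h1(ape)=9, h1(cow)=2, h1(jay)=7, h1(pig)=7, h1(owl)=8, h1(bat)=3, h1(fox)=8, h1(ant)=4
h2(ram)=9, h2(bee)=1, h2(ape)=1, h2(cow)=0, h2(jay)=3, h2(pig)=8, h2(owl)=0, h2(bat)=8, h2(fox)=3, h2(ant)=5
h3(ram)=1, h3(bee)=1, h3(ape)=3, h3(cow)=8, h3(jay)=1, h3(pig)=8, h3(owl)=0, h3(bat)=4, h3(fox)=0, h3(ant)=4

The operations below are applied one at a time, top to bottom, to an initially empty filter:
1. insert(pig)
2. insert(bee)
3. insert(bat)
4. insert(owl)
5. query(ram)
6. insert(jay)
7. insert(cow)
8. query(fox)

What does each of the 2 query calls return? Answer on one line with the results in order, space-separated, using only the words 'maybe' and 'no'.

Start: bits=0000000000
Op 1: insert pig -> sets bits 7 8 -> bits=0000000110
Op 2: insert bee -> sets bits 1 6 -> bits=0100001110
Op 3: insert bat -> sets bits 3 4 8 -> bits=0101101110
Op 4: insert owl -> sets bits 0 8 -> bits=1101101110
Op 5: query ram -> checks bit1=1, bit3=1, bit9=0 (has a 0) -> no
Op 6: insert jay -> sets bits 1 3 7 -> bits=1101101110
Op 7: insert cow -> sets bits 0 2 8 -> bits=1111101110
Op 8: query fox -> checks bit0=1, bit3=1, bit8=1 (all 1) -> maybe
Query results in order: no maybe

Answer: no maybe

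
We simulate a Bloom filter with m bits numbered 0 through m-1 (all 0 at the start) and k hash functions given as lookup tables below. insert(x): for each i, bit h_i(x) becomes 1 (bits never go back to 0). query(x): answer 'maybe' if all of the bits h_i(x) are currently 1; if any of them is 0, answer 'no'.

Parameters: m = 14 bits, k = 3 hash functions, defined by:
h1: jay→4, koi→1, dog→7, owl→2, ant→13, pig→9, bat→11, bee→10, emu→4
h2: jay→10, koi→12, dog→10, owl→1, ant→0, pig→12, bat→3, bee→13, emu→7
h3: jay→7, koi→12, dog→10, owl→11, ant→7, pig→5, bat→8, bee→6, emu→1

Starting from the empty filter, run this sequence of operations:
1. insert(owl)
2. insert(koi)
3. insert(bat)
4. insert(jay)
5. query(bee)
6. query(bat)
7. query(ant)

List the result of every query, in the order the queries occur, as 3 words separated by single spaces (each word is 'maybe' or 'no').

Start: bits=00000000000000
Op 1: insert owl -> sets bits 1 2 11 -> bits=01100000000100
Op 2: insert koi -> sets bits 1 12 -> bits=01100000000110
Op 3: insert bat -> sets bits 3 8 11 -> bits=01110000100110
Op 4: insert jay -> sets bits 4 7 10 -> bits=01111001101110
Op 5: query bee -> checks bit6=0, bit10=1, bit13=0 (has a 0) -> no
Op 6: query bat -> checks bit3=1, bit8=1, bit11=1 (all 1) -> maybe
Op 7: query ant -> checks bit0=0, bit7=1, bit13=0 (has a 0) -> no
Query results in order: no maybe no

Answer: no maybe no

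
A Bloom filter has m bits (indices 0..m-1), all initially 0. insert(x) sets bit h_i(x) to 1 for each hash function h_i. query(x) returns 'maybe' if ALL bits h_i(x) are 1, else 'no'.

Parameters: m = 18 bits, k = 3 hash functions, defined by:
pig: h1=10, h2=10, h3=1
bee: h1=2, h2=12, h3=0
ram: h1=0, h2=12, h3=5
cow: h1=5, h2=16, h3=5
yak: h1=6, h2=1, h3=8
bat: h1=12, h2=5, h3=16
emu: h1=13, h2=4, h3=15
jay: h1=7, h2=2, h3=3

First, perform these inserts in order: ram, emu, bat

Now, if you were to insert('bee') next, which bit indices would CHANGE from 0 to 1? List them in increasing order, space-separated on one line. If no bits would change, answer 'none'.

Answer: 2

Derivation:
Start: bits=000000000000000000
After insert 'ram': sets bits 0 5 12 -> bits=100001000000100000
After insert 'emu': sets bits 4 13 15 -> bits=100011000000110100
After insert 'bat': sets bits 5 12 16 -> bits=100011000000110110
insert 'bee' would touch bits 0 2 12; currently bit0=1, bit2=0, bit12=1
Bits that are 0 among those (would change 0->1): 2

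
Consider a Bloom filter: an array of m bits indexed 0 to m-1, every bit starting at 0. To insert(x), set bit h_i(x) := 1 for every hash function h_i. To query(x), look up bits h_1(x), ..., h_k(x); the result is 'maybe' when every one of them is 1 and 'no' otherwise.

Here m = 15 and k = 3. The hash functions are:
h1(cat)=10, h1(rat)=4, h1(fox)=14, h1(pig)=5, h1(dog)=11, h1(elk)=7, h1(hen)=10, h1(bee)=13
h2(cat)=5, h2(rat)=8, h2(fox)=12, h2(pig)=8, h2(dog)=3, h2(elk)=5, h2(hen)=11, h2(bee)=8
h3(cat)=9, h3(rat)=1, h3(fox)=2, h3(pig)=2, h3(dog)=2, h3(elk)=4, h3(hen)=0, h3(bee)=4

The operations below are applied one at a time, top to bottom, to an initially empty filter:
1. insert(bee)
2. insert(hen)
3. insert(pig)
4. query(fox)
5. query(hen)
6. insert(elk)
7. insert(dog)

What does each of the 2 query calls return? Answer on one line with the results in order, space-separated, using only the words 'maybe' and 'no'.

Start: bits=000000000000000
Op 1: insert bee -> sets bits 4 8 13 -> bits=000010001000010
Op 2: insert hen -> sets bits 0 10 11 -> bits=100010001011010
Op 3: insert pig -> sets bits 2 5 8 -> bits=101011001011010
Op 4: query fox -> checks bit2=1, bit12=0, bit14=0 (has a 0) -> no
Op 5: query hen -> checks bit0=1, bit10=1, bit11=1 (all 1) -> maybe
Op 6: insert elk -> sets bits 4 5 7 -> bits=101011011011010
Op 7: insert dog -> sets bits 2 3 11 -> bits=101111011011010
Query results in order: no maybe

Answer: no maybe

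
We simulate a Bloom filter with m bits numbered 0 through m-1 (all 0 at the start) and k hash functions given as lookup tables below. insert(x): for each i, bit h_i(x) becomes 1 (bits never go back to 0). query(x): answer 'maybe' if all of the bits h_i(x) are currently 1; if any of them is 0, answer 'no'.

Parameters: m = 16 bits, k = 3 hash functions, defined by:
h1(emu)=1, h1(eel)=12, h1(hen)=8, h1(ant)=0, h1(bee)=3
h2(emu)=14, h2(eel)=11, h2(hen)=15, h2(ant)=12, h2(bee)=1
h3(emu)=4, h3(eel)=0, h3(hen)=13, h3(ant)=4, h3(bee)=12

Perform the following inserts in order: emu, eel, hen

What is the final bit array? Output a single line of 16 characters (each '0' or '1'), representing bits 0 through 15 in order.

Answer: 1100100010011111

Derivation:
Start: bits=0000000000000000
After insert 'emu': sets bits 1 4 14 -> bits=0100100000000010
After insert 'eel': sets bits 0 11 12 -> bits=1100100000011010
After insert 'hen': sets bits 8 13 15 -> bits=1100100010011111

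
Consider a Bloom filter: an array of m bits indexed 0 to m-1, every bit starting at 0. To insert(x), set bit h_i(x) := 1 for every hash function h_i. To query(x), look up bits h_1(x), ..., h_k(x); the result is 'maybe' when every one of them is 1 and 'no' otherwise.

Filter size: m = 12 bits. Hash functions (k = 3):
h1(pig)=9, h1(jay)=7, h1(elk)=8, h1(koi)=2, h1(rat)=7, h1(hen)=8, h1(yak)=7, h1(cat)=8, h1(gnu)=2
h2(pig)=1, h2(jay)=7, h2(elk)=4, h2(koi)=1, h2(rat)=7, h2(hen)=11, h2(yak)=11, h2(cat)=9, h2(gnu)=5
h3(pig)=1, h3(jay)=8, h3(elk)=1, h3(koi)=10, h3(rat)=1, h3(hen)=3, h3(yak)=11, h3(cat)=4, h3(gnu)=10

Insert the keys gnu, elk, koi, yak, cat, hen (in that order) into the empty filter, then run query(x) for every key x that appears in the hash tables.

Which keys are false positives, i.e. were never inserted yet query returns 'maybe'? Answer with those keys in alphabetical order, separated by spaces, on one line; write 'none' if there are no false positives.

Answer: jay pig rat

Derivation:
Start: bits=000000000000
After insert 'gnu': sets bits 2 5 10 -> bits=001001000010
After insert 'elk': sets bits 1 4 8 -> bits=011011001010
After insert 'koi': sets bits 1 2 10 -> bits=011011001010
After insert 'yak': sets bits 7 11 -> bits=011011011011
After insert 'cat': sets bits 4 8 9 -> bits=011011011111
After insert 'hen': sets bits 3 8 11 -> bits=011111011111
Not inserted: jay pig rat — query each against bits=011111011111:
query jay: checks bit7=1, bit8=1 (all 1) -> maybe => FALSE POSITIVE
query pig: checks bit1=1, bit9=1 (all 1) -> maybe => FALSE POSITIVE
query rat: checks bit1=1, bit7=1 (all 1) -> maybe => FALSE POSITIVE
False positives (alphabetical): jay pig rat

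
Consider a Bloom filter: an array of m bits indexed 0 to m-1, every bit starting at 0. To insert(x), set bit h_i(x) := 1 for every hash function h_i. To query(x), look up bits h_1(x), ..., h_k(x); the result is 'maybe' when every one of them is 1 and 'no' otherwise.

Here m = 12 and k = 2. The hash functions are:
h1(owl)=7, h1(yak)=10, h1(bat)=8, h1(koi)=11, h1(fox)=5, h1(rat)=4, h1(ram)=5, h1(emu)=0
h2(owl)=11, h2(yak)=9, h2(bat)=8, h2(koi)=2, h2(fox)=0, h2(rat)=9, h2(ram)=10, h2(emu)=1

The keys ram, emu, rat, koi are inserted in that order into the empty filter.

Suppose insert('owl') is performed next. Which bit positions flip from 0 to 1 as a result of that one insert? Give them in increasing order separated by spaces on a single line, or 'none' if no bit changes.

Answer: 7

Derivation:
Start: bits=000000000000
After insert 'ram': sets bits 5 10 -> bits=000001000010
After insert 'emu': sets bits 0 1 -> bits=110001000010
After insert 'rat': sets bits 4 9 -> bits=110011000110
After insert 'koi': sets bits 2 11 -> bits=111011000111
insert 'owl' would touch bits 7 11; currently bit7=0, bit11=1
Bits that are 0 among those (would change 0->1): 7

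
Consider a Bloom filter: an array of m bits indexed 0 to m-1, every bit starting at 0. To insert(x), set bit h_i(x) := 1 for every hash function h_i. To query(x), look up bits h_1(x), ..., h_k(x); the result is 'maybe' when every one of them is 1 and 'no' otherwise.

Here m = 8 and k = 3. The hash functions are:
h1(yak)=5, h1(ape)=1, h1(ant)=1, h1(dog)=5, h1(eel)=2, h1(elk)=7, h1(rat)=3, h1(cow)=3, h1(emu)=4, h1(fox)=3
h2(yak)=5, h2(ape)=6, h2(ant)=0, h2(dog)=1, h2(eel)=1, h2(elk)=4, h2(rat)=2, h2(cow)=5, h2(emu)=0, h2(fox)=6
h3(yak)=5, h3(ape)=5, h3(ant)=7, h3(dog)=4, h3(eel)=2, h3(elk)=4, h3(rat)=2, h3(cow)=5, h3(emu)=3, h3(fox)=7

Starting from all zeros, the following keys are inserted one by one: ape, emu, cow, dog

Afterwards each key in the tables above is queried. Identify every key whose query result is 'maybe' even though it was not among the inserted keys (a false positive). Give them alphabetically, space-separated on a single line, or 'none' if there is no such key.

Start: bits=00000000
After insert 'ape': sets bits 1 5 6 -> bits=01000110
After insert 'emu': sets bits 0 3 4 -> bits=11011110
After insert 'cow': sets bits 3 5 -> bits=11011110
After insert 'dog': sets bits 1 4 5 -> bits=11011110
Not inserted: ant eel elk fox rat yak — query each against bits=11011110:
query ant: checks bit0=1, bit1=1, bit7=0 (has a 0) -> no => not a false positive
query eel: checks bit1=1, bit2=0 (has a 0) -> no => not a false positive
query elk: checks bit4=1, bit7=0 (has a 0) -> no => not a false positive
query fox: checks bit3=1, bit6=1, bit7=0 (has a 0) -> no => not a false positive
query rat: checks bit2=0, bit3=1 (has a 0) -> no => not a false positive
query yak: checks bit5=1 (all 1) -> maybe => FALSE POSITIVE
False positives (alphabetical): yak

Answer: yak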